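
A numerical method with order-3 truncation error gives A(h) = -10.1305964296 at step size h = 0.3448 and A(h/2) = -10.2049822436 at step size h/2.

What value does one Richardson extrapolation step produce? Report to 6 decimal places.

Method order is 3; weight 2^3 = 8.
8 × (-10.2049822436) = -81.6398579488; (-81.6398579488) − (-10.1305964296) = -71.5092615192
R = (-71.5092615192)/7 = -10.2156087885
Shift from A(h/2): −0.0106265449.

-10.215609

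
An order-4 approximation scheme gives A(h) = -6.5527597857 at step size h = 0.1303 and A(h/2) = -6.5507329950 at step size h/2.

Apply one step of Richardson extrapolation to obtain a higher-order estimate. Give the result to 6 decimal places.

Method order is 4; weight 2^4 = 16.
16·(-6.5507329950) − (-6.5527597857) = -98.2589681343
Extrapolated: (-98.2589681343) / 15 = -6.5505978756
Correction |R − A(h/2)| = 1.351e-04; gap |A(h/2) − A(h)| = 2.027e-03.

-6.550598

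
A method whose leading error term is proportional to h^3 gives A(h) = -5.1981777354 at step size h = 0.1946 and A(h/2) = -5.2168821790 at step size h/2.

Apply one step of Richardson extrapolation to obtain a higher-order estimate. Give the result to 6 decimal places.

Error is O(h^3); halving h shrinks it by 2^3 = 8.
8·(-5.2168821790) = -41.7350574320; (-41.7350574320) − (-5.1981777354) = -36.5368796966
Extrapolated: (-36.5368796966) / 7 = -5.2195542424

-5.219554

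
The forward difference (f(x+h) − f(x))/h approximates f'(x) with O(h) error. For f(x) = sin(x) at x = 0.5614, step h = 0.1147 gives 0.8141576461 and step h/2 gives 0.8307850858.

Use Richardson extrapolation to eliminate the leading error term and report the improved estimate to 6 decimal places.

The method has order 1: 2^1 = 2.
Numerator 2 × A(h/2) − A(h) = 2 × 0.8307850858 − 0.8141576461 = 0.8474125255
Denominator 2 − 1 = 1.
Result: 0.8474125255
Shift from A(h/2): +0.0166274397.

0.847413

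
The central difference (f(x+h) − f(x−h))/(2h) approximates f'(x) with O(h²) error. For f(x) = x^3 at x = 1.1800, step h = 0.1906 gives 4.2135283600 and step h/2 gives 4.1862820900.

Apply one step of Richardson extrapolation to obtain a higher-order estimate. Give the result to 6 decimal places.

With r = 2 the leading error scales as h^2, so the weight is 2^2 = 4.
A(h/2) − A(h) = 4.1862820900 − 4.2135283600 = -0.0272462700
Divide by 2^2 − 1 = 3: (-0.0272462700)/3 = -0.0090820900
R = A(h/2) + (A(h/2) − A(h))/3 = 4.1862820900 − 0.0090820900 = 4.1772000000
Shift from A(h/2): −0.0090820900.

4.177200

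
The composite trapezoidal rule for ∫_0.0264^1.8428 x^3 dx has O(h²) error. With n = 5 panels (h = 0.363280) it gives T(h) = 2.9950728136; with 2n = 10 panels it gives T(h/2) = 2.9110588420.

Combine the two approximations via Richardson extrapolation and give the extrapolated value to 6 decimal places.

2.883054

Method order is 2; weight 2^2 = 4.
4 × 2.9110588420 − 2.9950728136 = 8.6491625544
Divide by 2^2 − 1 = 3.
So the Richardson estimate is 2.8830541848.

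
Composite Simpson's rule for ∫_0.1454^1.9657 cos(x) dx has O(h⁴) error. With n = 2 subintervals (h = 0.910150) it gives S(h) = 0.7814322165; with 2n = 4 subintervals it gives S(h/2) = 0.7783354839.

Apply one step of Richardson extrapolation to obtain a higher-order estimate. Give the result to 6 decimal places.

0.778129

Leading term ∝ h^4; use weight 16 = 2^4.
16×0.7783354839 = 12.4533677424; 12.4533677424 − 0.7814322165 = 11.6719355259
11.6719355259 ÷ 15 = 0.7781290351
Correction |R − A(h/2)| = 2.064e-04; gap |A(h/2) − A(h)| = 3.097e-03.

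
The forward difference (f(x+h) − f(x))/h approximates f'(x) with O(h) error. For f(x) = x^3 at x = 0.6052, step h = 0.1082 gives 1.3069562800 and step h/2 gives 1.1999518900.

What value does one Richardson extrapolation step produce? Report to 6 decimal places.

1.092947

Method order is 1; weight 2^1 = 2.
Numerator 2*A(h/2) − A(h) = 2*1.1999518900 − 1.3069562800 = 1.0929475000
Divide by 2^1 − 1 = 1.
(2*1.1999518900 − 1.3069562800)/(2 − 1) = 1.0929475000
Shift from A(h/2): −0.1070043900.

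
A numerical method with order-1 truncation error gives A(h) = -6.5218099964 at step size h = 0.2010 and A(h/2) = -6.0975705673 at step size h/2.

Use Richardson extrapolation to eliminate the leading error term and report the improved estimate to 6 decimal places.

Order 1 gives 2^r = 2 and 2^r − 1 = 1.
Top: 2(-6.0975705673) − (-6.5218099964) = -5.6733311382
(2·(-6.0975705673) − (-6.5218099964))/(2 − 1) = -5.6733311382

-5.673331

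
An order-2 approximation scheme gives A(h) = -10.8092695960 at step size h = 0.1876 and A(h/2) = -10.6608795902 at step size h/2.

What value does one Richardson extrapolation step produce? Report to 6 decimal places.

-10.611416

Method order is 2; weight 2^2 = 4.
4*(-10.6608795902) − (-10.8092695960) = -31.8342487648
Denominator 4 − 1 = 3.
Result: -10.6114162549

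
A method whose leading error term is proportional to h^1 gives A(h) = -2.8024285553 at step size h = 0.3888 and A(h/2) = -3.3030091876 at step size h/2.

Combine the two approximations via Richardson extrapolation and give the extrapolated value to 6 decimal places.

-3.803590

The method has order 1: 2^1 = 2.
2 × (-3.3030091876) = -6.6060183752; (-6.6060183752) − (-2.8024285553) = -3.8035898199
Extrapolated: (-3.8035898199) / 1 = -3.8035898199
Shift from A(h/2): −0.5005806323.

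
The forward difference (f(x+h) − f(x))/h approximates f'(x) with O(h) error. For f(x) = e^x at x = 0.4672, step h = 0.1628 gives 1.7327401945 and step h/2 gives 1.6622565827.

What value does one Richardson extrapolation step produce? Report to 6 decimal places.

r = 1, so 2^r = 2.
Difference of the inputs: 1.6622565827 − 1.7327401945 = -0.0704836118
Divide by 2^1 − 1 = 1: (-0.0704836118)/1 = -0.0704836118
R = 1.6622565827 − 0.0704836118 = 1.5917729709
Shift from A(h/2): −0.0704836118.

1.591773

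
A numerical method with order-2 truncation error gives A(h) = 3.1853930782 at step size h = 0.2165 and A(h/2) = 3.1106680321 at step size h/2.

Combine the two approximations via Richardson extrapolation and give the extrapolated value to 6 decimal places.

3.085760

Method order is 2; weight 2^2 = 4.
4×3.1106680321 = 12.4426721284; 12.4426721284 − 3.1853930782 = 9.2572790502
R = 9.2572790502/3 = 3.0857596834
Shift from A(h/2): −0.0249083487.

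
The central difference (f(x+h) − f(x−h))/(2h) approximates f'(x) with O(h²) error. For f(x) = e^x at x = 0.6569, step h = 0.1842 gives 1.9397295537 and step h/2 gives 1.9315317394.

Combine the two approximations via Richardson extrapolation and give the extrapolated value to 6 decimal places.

r = 2, so 2^r = 4.
2^2×A(h/2) = 7.7261269576; minus A(h) gives 5.7863974039.
(4×1.9315317394 − 1.9397295537)/(4 − 1) = 1.9287991346
Gap between inputs: 8.198e-03; correction applied: −0.0027326048.

1.928799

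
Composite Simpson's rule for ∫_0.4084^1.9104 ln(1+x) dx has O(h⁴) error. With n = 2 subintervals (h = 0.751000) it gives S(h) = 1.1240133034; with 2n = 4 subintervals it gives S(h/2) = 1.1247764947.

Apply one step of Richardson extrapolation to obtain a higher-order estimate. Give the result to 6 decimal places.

With r = 4 the leading error scales as h^4, so the weight is 2^4 = 16.
16*1.1247764947 = 17.9964239152; subtract 1.1240133034 → 16.8724106118
(16*1.1247764947 − 1.1240133034)/(16 − 1) = 1.1248273741

1.124827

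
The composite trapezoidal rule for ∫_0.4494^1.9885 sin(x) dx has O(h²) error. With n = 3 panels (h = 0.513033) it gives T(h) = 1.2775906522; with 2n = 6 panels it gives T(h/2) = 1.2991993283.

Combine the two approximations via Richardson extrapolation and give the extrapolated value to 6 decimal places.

Error is O(h^2); halving h shrinks it by 2^2 = 4.
Difference of the inputs: 1.2991993283 − 1.2775906522 = 0.0216086761
Divide by 2^2 − 1 = 3: 0.0216086761/3 = 0.0072028920
R = 1.2991993283 + 0.0072028920 = 1.3064022203

1.306402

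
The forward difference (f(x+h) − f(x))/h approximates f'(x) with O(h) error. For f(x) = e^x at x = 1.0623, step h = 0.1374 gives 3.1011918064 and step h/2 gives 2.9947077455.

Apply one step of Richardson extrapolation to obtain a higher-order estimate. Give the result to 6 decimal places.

Leading term ∝ h^1; use weight 2 = 2^1.
Top: 2(2.9947077455) − (3.1011918064) = 2.8882236846
Extrapolated: 2.8882236846 / 1 = 2.8882236846

2.888224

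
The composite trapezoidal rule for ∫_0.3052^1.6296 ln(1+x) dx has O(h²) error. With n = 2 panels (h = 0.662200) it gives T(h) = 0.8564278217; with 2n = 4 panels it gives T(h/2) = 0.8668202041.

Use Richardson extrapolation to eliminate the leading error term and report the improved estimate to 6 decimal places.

0.870284

r = 2: numerator weight 4, denominator 3.
4×0.8668202041 = 3.4672808164; subtract 0.8564278217 → 2.6108529947
R = 2.6108529947/3 = 0.8702843316
Correction |R − A(h/2)| = 3.464e-03; gap |A(h/2) − A(h)| = 1.039e-02.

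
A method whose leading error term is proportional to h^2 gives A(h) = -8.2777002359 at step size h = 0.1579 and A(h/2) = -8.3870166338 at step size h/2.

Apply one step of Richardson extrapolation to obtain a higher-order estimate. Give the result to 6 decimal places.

-8.423455

With r = 2 the leading error scales as h^2, so the weight is 2^2 = 4.
A(h/2) − A(h) = -8.3870166338 − (-8.2777002359) = -0.1093163979
Correction (A(h/2) − A(h))/(4 − 1) = (-0.1093163979)/3 = -0.0364387993
R = -8.3870166338 − 0.0364387993 = -8.4234554331
Shift from A(h/2): −0.0364387993.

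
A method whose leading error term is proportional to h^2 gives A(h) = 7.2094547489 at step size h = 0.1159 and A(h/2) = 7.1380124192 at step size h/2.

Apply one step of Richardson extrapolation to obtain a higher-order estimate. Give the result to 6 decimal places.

Order 2 gives 2^r = 4 and 2^r − 1 = 3.
4 × 7.1380124192 − 7.2094547489 = 21.3425949279
Divide by 2^2 − 1 = 3.
21.3425949279 ÷ 3 = 7.1141983093

7.114198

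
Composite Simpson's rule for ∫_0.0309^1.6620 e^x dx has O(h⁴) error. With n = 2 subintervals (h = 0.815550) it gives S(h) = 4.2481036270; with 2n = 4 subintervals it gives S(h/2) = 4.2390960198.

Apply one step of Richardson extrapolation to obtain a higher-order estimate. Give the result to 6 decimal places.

4.238496

Error is O(h^4); halving h shrinks it by 2^4 = 16.
2^4·A(h/2) = 67.8255363168; minus A(h) gives 63.5774326898.
Divide by 2^4 − 1 = 15.
63.5774326898 ÷ 15 = 4.2384955127
Gap between inputs: 9.008e-03; correction applied: −0.0006005071.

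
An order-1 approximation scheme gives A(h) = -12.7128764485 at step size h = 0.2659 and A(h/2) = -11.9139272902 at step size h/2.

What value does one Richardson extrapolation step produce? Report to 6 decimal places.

Method order is 1; weight 2^1 = 2.
Numerator 2·A(h/2) − A(h) = 2·(-11.9139272902) − (-12.7128764485) = -11.1149781319
(-11.1149781319) ÷ 1 = -11.1149781319

-11.114978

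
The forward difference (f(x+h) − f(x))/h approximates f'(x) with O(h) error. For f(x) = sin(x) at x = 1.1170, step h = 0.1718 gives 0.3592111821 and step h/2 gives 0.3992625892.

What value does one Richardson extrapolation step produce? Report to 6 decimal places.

r = 1, so 2^r = 2.
Top: 2(0.3992625892) − (0.3592111821) = 0.4393139963
R = 0.4393139963/1 = 0.4393139963

0.439314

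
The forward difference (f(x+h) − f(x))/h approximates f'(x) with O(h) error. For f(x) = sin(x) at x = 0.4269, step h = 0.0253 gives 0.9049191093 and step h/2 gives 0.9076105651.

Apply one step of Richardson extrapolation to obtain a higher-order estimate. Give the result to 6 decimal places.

0.910302

Leading term ∝ h^1; use weight 2 = 2^1.
Numerator 2*A(h/2) − A(h) = 2*0.9076105651 − 0.9049191093 = 0.9103020209
(2*0.9076105651 − 0.9049191093)/(2 − 1) = 0.9103020209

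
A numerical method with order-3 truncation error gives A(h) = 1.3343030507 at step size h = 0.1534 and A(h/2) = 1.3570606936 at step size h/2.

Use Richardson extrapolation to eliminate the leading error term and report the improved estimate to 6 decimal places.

Error is O(h^3); halving h shrinks it by 2^3 = 8.
Top: 8(1.3570606936) − (1.3343030507) = 9.5221824981
(8 × 1.3570606936 − 1.3343030507)/(8 − 1) = 1.3603117854

1.360312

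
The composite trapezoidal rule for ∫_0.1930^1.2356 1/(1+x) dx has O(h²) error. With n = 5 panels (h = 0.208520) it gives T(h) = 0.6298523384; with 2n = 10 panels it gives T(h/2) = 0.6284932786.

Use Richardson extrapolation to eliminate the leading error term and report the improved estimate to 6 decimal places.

0.628040

Order 2 gives 2^r = 4 and 2^r − 1 = 3.
4·0.6284932786 = 2.5139731144; subtract 0.6298523384 → 1.8841207760
Denominator 4 − 1 = 3.
(4·0.6284932786 − 0.6298523384)/(4 − 1) = 0.6280402587
Gap between inputs: 1.359e-03; correction applied: −0.0004530199.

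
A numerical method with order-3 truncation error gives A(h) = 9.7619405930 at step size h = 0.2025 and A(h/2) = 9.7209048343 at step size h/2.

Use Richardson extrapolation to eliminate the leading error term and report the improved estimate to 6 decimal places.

The method has order 3: 2^3 = 8.
Top: 8(9.7209048343) − (9.7619405930) = 68.0052980814
Divide by 2^3 − 1 = 7.
(8 × 9.7209048343 − 9.7619405930)/(8 − 1) = 9.7150425831

9.715043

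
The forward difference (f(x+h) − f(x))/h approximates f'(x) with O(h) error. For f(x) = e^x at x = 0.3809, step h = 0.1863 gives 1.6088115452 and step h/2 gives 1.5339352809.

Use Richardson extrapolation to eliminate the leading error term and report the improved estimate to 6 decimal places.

1.459059

Error is O(h^1); halving h shrinks it by 2^1 = 2.
2*1.5339352809 − 1.6088115452 = 1.4590590166
Denominator 2 − 1 = 1.
Extrapolated: 1.4590590166 / 1 = 1.4590590166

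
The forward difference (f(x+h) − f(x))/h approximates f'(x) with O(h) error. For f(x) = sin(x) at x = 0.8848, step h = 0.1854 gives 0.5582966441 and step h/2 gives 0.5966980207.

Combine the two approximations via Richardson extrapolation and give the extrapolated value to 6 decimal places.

r = 1, so 2^r = 2.
Numerator 2·A(h/2) − A(h) = 2·0.5966980207 − 0.5582966441 = 0.6350993973
Denominator 2 − 1 = 1.
Extrapolated: 0.6350993973 / 1 = 0.6350993973

0.635099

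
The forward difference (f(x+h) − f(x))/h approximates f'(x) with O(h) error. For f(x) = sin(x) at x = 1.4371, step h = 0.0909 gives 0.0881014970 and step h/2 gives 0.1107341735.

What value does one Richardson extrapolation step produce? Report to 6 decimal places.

0.133367

With r = 1 the leading error scales as h^1, so the weight is 2^1 = 2.
2·0.1107341735 − 0.0881014970 = 0.1333668500
Divide by 2^1 − 1 = 1.
Extrapolated: 0.1333668500 / 1 = 0.1333668500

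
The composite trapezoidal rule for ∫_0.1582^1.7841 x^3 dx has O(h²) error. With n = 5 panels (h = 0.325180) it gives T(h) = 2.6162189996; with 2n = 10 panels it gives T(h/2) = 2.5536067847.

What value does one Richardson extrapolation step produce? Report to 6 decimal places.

Method order is 2; weight 2^2 = 4.
2^2 × A(h/2) = 10.2144271388; minus A(h) gives 7.5982081392.
Denominator 4 − 1 = 3.
Result: 2.5327360464
Correction |R − A(h/2)| = 2.087e-02; gap |A(h/2) − A(h)| = 6.261e-02.

2.532736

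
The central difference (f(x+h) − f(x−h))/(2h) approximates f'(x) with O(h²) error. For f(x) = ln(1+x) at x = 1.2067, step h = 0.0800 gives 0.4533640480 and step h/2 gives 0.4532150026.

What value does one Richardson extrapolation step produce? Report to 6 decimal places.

Method order is 2; weight 2^2 = 4.
4 × 0.4532150026 = 1.8128600104; 1.8128600104 − 0.4533640480 = 1.3594959624
1.3594959624 ÷ 3 = 0.4531653208

0.453165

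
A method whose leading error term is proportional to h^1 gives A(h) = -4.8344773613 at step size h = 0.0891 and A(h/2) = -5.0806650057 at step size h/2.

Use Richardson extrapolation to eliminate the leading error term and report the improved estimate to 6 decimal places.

The method has order 1: 2^1 = 2.
2*(-5.0806650057) = -10.1613300114; subtract (-4.8344773613) → -5.3268526501
Divide by 2^1 − 1 = 1.
Result: -5.3268526501
Shift from A(h/2): −0.2461876444.

-5.326853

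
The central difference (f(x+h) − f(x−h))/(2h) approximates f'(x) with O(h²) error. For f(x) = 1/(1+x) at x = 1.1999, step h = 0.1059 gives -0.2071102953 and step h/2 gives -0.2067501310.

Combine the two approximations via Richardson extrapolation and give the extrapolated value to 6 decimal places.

-0.206630

r = 2: numerator weight 4, denominator 3.
Top: 4(-0.2067501310) − (-0.2071102953) = -0.6198902287
(-0.6198902287) ÷ 3 = -0.2066300762
Shift from A(h/2): +0.0001200548.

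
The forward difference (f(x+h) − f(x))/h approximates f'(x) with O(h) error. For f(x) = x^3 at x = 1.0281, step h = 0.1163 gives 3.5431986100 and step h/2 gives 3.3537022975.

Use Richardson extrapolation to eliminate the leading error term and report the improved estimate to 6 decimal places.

Leading term ∝ h^1; use weight 2 = 2^1.
Numerator 2*A(h/2) − A(h) = 2*3.3537022975 − 3.5431986100 = 3.1642059850
Divide by 2^1 − 1 = 1.
R = 3.1642059850/1 = 3.1642059850
Correction |R − A(h/2)| = 1.895e-01; gap |A(h/2) − A(h)| = 1.895e-01.

3.164206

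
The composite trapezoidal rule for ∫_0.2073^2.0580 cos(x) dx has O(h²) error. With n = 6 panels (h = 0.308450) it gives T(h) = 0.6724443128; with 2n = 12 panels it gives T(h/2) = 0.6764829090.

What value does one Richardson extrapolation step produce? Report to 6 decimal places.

0.677829

Method order is 2; weight 2^2 = 4.
Top: 4(0.6764829090) − (0.6724443128) = 2.0334873232
Divide by 2^2 − 1 = 3.
Result: 0.6778291077
Gap between inputs: 4.039e-03; correction applied: +0.0013461987.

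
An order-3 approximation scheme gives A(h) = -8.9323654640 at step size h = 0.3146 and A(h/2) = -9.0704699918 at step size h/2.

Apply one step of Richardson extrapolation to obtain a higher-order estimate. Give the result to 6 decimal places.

Method order is 3; weight 2^3 = 8.
8×(-9.0704699918) = -72.5637599344; subtract (-8.9323654640) → -63.6313944704
Divide by 2^3 − 1 = 7.
Extrapolated: (-63.6313944704) / 7 = -9.0901992101
Shift from A(h/2): −0.0197292183.

-9.090199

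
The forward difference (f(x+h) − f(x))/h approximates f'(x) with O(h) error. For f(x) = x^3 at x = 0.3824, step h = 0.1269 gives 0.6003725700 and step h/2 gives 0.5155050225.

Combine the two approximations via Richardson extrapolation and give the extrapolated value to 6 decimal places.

0.430637

With r = 1 the leading error scales as h^1, so the weight is 2^1 = 2.
2·0.5155050225 = 1.0310100450; 1.0310100450 − 0.6003725700 = 0.4306374750
Extrapolated: 0.4306374750 / 1 = 0.4306374750
Shift from A(h/2): −0.0848675475.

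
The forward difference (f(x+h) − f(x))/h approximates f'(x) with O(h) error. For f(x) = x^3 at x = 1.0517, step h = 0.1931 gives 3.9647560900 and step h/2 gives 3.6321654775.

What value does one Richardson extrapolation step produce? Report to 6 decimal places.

Order 1 gives 2^r = 2 and 2^r − 1 = 1.
Numerator 2×A(h/2) − A(h) = 2×3.6321654775 − 3.9647560900 = 3.2995748650
3.2995748650 ÷ 1 = 3.2995748650
Correction |R − A(h/2)| = 3.326e-01; gap |A(h/2) − A(h)| = 3.326e-01.

3.299575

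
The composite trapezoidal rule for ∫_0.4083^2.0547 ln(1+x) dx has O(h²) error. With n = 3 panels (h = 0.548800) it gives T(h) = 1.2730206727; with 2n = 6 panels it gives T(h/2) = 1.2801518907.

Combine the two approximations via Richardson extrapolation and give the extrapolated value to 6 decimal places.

Error is O(h^2); halving h shrinks it by 2^2 = 4.
Numerator 4×A(h/2) − A(h) = 4×1.2801518907 − 1.2730206727 = 3.8475868901
3.8475868901 ÷ 3 = 1.2825289634
Gap between inputs: 7.131e-03; correction applied: +0.0023770727.

1.282529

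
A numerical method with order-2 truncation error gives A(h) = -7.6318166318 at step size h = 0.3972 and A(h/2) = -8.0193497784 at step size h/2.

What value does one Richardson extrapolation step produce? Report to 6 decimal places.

-8.148527

Error is O(h^2); halving h shrinks it by 2^2 = 4.
Numerator 4·A(h/2) − A(h) = 4·(-8.0193497784) − (-7.6318166318) = -24.4455824818
(-24.4455824818) ÷ 3 = -8.1485274939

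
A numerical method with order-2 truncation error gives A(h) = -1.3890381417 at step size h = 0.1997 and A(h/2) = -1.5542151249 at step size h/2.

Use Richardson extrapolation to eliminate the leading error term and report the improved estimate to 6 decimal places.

The method has order 2: 2^2 = 4.
Numerator 4×A(h/2) − A(h) = 4×(-1.5542151249) − (-1.3890381417) = -4.8278223579
Divide by 2^2 − 1 = 3.
So the Richardson estimate is -1.6092741193.
Correction |R − A(h/2)| = 5.506e-02; gap |A(h/2) − A(h)| = 1.652e-01.

-1.609274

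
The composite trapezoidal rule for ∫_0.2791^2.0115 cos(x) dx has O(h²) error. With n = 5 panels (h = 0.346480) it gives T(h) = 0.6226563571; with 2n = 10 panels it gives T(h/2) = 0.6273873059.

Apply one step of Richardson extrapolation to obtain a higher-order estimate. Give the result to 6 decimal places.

The method has order 2: 2^2 = 4.
Numerator 4·A(h/2) − A(h) = 4·0.6273873059 − 0.6226563571 = 1.8868928665
Divide by 2^2 − 1 = 3.
Result: 0.6289642888
Gap between inputs: 4.731e-03; correction applied: +0.0015769829.

0.628964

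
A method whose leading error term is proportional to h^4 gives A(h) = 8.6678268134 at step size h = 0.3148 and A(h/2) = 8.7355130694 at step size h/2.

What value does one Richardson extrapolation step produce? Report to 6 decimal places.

Error is O(h^4); halving h shrinks it by 2^4 = 16.
A(h/2) − A(h) = 8.7355130694 − 8.6678268134 = 0.0676862560
Correction (A(h/2) − A(h))/(16 − 1) = 0.0676862560/15 = 0.0045124171
R = A(h/2) + (A(h/2) − A(h))/15 = 8.7355130694 + 0.0045124171 = 8.7400254865
Gap between inputs: 6.769e-02; correction applied: +0.0045124171.

8.740025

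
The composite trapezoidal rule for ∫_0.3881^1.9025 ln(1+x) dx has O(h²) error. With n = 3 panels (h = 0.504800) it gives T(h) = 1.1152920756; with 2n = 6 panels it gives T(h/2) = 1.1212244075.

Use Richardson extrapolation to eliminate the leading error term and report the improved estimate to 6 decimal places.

1.123202

r = 2: numerator weight 4, denominator 3.
Weighted: 4.4848976300 − 1.1152920756 = 3.3696055544
Denominator 4 − 1 = 3.
3.3696055544 ÷ 3 = 1.1232018515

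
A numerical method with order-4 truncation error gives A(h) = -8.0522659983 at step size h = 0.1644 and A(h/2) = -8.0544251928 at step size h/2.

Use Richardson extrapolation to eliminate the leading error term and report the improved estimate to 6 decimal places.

-8.054569

r = 4, so 2^r = 16.
Top: 16(-8.0544251928) − (-8.0522659983) = -120.8185370865
(-120.8185370865) ÷ 15 = -8.0545691391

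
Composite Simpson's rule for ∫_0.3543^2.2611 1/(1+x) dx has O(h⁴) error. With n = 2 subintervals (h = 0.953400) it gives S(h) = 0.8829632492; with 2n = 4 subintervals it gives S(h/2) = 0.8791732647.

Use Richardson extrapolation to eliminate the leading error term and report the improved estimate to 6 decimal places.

Error is O(h^4); halving h shrinks it by 2^4 = 16.
16 × 0.8791732647 − 0.8829632492 = 13.1838089860
R = 13.1838089860/15 = 0.8789205991
Gap between inputs: 3.790e-03; correction applied: −0.0002526656.

0.878921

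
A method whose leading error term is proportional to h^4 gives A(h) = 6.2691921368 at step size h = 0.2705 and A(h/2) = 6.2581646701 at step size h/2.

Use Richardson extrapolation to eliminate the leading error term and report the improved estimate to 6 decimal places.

6.257430

The method has order 4: 2^4 = 16.
Top: 16(6.2581646701) − (6.2691921368) = 93.8614425848
(16 × 6.2581646701 − 6.2691921368)/(16 − 1) = 6.2574295057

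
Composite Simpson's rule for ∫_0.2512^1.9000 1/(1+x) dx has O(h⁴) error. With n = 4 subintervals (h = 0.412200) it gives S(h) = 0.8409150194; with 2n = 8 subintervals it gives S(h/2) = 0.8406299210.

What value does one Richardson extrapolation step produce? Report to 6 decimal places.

Method order is 4; weight 2^4 = 16.
16 × 0.8406299210 = 13.4500787360; subtract 0.8409150194 → 12.6091637166
Extrapolated: 12.6091637166 / 15 = 0.8406109144
Correction |R − A(h/2)| = 1.901e-05; gap |A(h/2) − A(h)| = 2.851e-04.

0.840611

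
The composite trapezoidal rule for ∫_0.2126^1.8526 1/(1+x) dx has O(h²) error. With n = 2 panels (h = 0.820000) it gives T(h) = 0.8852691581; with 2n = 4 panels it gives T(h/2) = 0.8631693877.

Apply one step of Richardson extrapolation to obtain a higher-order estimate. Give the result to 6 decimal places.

0.855803

With r = 2 the leading error scales as h^2, so the weight is 2^2 = 4.
4*0.8631693877 − 0.8852691581 = 2.5674083927
Denominator 4 − 1 = 3.
Extrapolated: 2.5674083927 / 3 = 0.8558027976
Shift from A(h/2): −0.0073665901.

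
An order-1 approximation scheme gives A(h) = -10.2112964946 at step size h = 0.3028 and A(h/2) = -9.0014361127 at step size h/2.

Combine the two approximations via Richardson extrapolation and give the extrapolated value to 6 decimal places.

Order 1 gives 2^r = 2 and 2^r − 1 = 1.
Top: 2(-9.0014361127) − (-10.2112964946) = -7.7915757308
Denominator 2 − 1 = 1.
(-7.7915757308) ÷ 1 = -7.7915757308
Gap between inputs: 1.210e+00; correction applied: +1.2098603819.

-7.791576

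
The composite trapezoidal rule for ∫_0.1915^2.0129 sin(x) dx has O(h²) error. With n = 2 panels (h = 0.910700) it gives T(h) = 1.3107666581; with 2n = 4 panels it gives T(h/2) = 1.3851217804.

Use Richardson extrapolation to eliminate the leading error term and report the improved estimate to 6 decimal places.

1.409907

r = 2: numerator weight 4, denominator 3.
4×1.3851217804 = 5.5404871216; 5.5404871216 − 1.3107666581 = 4.2297204635
Denominator 4 − 1 = 3.
Result: 1.4099068212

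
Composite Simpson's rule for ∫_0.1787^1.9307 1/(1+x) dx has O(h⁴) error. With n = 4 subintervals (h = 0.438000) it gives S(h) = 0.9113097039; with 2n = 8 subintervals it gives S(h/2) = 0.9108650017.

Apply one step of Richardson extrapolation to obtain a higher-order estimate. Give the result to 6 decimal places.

Order 4 gives 2^r = 16 and 2^r − 1 = 15.
16*0.9108650017 = 14.5738400272; subtract 0.9113097039 → 13.6625303233
Extrapolated: 13.6625303233 / 15 = 0.9108353549
Correction |R − A(h/2)| = 2.965e-05; gap |A(h/2) − A(h)| = 4.447e-04.

0.910835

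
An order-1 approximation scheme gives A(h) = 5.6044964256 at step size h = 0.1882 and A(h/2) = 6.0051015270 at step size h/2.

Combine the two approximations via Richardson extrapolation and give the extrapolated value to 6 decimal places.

With r = 1 the leading error scales as h^1, so the weight is 2^1 = 2.
Numerator 2 × A(h/2) − A(h) = 2 × 6.0051015270 − 5.6044964256 = 6.4057066284
Denominator 2 − 1 = 1.
So the Richardson estimate is 6.4057066284.

6.405707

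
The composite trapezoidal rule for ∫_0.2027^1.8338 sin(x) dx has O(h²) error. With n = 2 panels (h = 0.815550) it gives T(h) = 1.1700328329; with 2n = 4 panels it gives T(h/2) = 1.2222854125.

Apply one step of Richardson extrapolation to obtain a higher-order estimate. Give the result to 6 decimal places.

The method has order 2: 2^2 = 4.
4×1.2222854125 − 1.1700328329 = 3.7191088171
Denominator 4 − 1 = 3.
So the Richardson estimate is 1.2397029390.
Shift from A(h/2): +0.0174175265.

1.239703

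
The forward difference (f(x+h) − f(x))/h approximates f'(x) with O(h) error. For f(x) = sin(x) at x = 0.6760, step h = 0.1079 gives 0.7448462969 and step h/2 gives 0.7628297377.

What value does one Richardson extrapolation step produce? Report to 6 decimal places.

0.780813

Order 1 gives 2^r = 2 and 2^r − 1 = 1.
A(h/2) − A(h) = 0.7628297377 − 0.7448462969 = 0.0179834408
Correction (A(h/2) − A(h))/(2 − 1) = 0.0179834408/1 = 0.0179834408
R = 0.7628297377 + 0.0179834408 = 0.7808131785
Correction |R − A(h/2)| = 1.798e-02; gap |A(h/2) − A(h)| = 1.798e-02.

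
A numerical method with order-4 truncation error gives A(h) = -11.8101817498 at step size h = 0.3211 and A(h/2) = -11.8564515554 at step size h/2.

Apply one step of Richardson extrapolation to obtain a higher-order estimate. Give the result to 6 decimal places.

-11.859536

Error is O(h^4); halving h shrinks it by 2^4 = 16.
16·(-11.8564515554) = -189.7032248864; subtract (-11.8101817498) → -177.8930431366
Divide by 2^4 − 1 = 15.
So the Richardson estimate is -11.8595362091.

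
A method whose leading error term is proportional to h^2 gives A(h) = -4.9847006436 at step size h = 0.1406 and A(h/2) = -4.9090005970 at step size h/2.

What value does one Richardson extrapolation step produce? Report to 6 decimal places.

Error is O(h^2); halving h shrinks it by 2^2 = 4.
4*(-4.9090005970) = -19.6360023880; subtract (-4.9847006436) → -14.6513017444
Extrapolated: (-14.6513017444) / 3 = -4.8837672481

-4.883767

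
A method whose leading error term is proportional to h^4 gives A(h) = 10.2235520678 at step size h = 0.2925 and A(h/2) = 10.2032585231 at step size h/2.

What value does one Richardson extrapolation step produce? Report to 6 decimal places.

10.201906

The method has order 4: 2^4 = 16.
Weighted: 163.2521363696 − 10.2235520678 = 153.0285843018
Extrapolated: 153.0285843018 / 15 = 10.2019056201
Correction |R − A(h/2)| = 1.353e-03; gap |A(h/2) − A(h)| = 2.029e-02.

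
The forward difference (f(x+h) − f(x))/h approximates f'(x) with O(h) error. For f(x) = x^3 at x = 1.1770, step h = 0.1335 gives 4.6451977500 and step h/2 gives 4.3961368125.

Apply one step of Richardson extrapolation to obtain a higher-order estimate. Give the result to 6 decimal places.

4.147076

The method has order 1: 2^1 = 2.
2 × 4.3961368125 − 4.6451977500 = 4.1470758750
R = 4.1470758750/1 = 4.1470758750
Gap between inputs: 2.491e-01; correction applied: −0.2490609375.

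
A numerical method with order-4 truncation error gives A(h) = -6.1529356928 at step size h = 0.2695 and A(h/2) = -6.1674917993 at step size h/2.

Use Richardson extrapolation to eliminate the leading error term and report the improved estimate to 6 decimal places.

Method order is 4; weight 2^4 = 16.
Numerator 16·A(h/2) − A(h) = 16·(-6.1674917993) − (-6.1529356928) = -92.5269330960
(-92.5269330960) ÷ 15 = -6.1684622064
Shift from A(h/2): −0.0009704071.

-6.168462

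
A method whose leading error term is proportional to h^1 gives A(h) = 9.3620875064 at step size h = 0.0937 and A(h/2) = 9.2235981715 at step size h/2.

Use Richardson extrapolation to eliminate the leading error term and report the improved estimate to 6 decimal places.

r = 1, so 2^r = 2.
2×9.2235981715 = 18.4471963430; 18.4471963430 − 9.3620875064 = 9.0851088366
R = 9.0851088366/1 = 9.0851088366
Correction |R − A(h/2)| = 1.385e-01; gap |A(h/2) − A(h)| = 1.385e-01.

9.085109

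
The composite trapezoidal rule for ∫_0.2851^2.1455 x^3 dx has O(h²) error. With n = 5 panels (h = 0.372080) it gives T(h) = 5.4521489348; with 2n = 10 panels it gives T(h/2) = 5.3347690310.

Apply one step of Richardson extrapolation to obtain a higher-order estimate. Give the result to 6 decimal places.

With r = 2 the leading error scales as h^2, so the weight is 2^2 = 4.
2^2*A(h/2) = 21.3390761240; minus A(h) gives 15.8869271892.
Divide by 2^2 − 1 = 3.
So the Richardson estimate is 5.2956423964.

5.295642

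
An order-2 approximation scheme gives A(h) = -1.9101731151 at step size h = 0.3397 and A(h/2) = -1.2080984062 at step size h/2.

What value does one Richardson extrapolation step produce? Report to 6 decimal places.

Order 2 gives 2^r = 4 and 2^r − 1 = 3.
2^2 × A(h/2) = -4.8323936248; minus A(h) gives -2.9222205097.
Denominator 4 − 1 = 3.
(-2.9222205097) ÷ 3 = -0.9740735032
Correction |R − A(h/2)| = 2.340e-01; gap |A(h/2) − A(h)| = 7.021e-01.

-0.974074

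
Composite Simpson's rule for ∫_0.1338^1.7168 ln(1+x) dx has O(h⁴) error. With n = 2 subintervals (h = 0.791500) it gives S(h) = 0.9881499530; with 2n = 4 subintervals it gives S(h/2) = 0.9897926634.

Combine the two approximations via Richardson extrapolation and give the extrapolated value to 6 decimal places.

0.989902

Method order is 4; weight 2^4 = 16.
Weighted: 15.8366826144 − 0.9881499530 = 14.8485326614
14.8485326614 ÷ 15 = 0.9899021774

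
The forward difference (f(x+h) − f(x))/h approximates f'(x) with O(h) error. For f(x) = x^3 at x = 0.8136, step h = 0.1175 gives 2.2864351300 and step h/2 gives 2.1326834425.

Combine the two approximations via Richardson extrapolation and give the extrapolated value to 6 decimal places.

1.978932

Error is O(h^1); halving h shrinks it by 2^1 = 2.
Weighted: 4.2653668850 − 2.2864351300 = 1.9789317550
(2 × 2.1326834425 − 2.2864351300)/(2 − 1) = 1.9789317550
Gap between inputs: 1.538e-01; correction applied: −0.1537516875.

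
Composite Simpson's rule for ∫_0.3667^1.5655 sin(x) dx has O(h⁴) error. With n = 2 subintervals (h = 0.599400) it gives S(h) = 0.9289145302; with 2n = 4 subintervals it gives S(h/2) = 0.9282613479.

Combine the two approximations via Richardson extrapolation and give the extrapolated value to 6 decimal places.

r = 4: numerator weight 16, denominator 15.
16·0.9282613479 = 14.8521815664; subtract 0.9289145302 → 13.9232670362
R = 13.9232670362/15 = 0.9282178024

0.928218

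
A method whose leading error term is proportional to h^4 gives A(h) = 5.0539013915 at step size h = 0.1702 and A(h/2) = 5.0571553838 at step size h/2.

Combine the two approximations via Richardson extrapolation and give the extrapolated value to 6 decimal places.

5.057372

r = 4: numerator weight 16, denominator 15.
Difference of the inputs: 5.0571553838 − 5.0539013915 = 0.0032539923
Divide by 2^4 − 1 = 15: 0.0032539923/15 = 0.0002169328
R = 5.0571553838 + 0.0002169328 = 5.0573723166
Gap between inputs: 3.254e-03; correction applied: +0.0002169328.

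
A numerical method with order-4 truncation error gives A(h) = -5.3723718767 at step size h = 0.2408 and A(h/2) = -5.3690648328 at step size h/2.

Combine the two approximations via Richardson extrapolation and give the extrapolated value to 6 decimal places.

The method has order 4: 2^4 = 16.
2^4 × A(h/2) = -85.9050373248; minus A(h) gives -80.5326654481.
(16 × (-5.3690648328) − (-5.3723718767))/(16 − 1) = -5.3688443632

-5.368844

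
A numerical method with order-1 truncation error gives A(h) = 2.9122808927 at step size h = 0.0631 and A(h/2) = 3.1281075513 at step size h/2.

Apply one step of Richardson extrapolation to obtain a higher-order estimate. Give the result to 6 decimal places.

3.343934

Order 1 gives 2^r = 2 and 2^r − 1 = 1.
2×3.1281075513 = 6.2562151026; subtract 2.9122808927 → 3.3439342099
Denominator 2 − 1 = 1.
Extrapolated: 3.3439342099 / 1 = 3.3439342099
Correction |R − A(h/2)| = 2.158e-01; gap |A(h/2) − A(h)| = 2.158e-01.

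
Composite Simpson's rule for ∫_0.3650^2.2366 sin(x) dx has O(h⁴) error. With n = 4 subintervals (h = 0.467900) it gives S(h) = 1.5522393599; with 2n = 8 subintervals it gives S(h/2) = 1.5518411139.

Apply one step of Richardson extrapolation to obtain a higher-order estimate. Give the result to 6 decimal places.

1.551815

Method order is 4; weight 2^4 = 16.
Weighted: 24.8294578224 − 1.5522393599 = 23.2772184625
Divide by 2^4 − 1 = 15.
R = 23.2772184625/15 = 1.5518145642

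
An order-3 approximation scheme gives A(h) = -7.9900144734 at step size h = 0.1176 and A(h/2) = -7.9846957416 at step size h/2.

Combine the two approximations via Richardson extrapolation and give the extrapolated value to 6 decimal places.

-7.983936

With r = 3 the leading error scales as h^3, so the weight is 2^3 = 8.
Top: 8(-7.9846957416) − (-7.9900144734) = -55.8875514594
R = (-55.8875514594)/7 = -7.9839359228
Correction |R − A(h/2)| = 7.598e-04; gap |A(h/2) − A(h)| = 5.319e-03.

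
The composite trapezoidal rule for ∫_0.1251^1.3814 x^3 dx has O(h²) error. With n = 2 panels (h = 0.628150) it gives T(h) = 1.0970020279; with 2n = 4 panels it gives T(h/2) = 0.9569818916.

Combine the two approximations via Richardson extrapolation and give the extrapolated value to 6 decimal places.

0.910309

r = 2: numerator weight 4, denominator 3.
4×0.9569818916 = 3.8279275664; subtract 1.0970020279 → 2.7309255385
Extrapolated: 2.7309255385 / 3 = 0.9103085128
Correction |R − A(h/2)| = 4.667e-02; gap |A(h/2) − A(h)| = 1.400e-01.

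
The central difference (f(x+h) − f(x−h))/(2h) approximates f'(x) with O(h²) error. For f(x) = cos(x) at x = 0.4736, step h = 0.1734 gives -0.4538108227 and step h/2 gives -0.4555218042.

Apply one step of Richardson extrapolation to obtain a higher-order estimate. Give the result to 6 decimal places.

r = 2: numerator weight 4, denominator 3.
Weighted: (-1.8220872168) − (-0.4538108227) = -1.3682763941
Divide by 2^2 − 1 = 3.
R = (-1.3682763941)/3 = -0.4560921314

-0.456092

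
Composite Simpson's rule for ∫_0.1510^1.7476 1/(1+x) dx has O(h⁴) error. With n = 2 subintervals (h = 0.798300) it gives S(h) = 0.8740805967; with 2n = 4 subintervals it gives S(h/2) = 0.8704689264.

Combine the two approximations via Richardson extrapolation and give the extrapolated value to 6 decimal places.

0.870228

r = 4: numerator weight 16, denominator 15.
16*0.8704689264 = 13.9275028224; 13.9275028224 − 0.8740805967 = 13.0534222257
R = 13.0534222257/15 = 0.8702281484
Gap between inputs: 3.612e-03; correction applied: −0.0002407780.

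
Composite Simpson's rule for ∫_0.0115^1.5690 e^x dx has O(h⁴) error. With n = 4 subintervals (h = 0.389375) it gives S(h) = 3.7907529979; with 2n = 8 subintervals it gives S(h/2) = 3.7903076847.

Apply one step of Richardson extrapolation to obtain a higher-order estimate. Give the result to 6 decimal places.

r = 4, so 2^r = 16.
Difference of the inputs: 3.7903076847 − 3.7907529979 = -0.0004453132
Divide by 2^4 − 1 = 15: (-0.0004453132)/15 = -0.0000296875
R = A(h/2) + (A(h/2) − A(h))/15 = 3.7903076847 − 0.0000296875 = 3.7902779972

3.790278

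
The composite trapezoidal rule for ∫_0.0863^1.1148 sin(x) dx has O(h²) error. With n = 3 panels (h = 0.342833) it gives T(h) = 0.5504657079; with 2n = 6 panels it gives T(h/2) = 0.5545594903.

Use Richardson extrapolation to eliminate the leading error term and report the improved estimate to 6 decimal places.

Order 2 gives 2^r = 4 and 2^r − 1 = 3.
Weighted: 2.2182379612 − 0.5504657079 = 1.6677722533
Divide by 2^2 − 1 = 3.
So the Richardson estimate is 0.5559240844.

0.555924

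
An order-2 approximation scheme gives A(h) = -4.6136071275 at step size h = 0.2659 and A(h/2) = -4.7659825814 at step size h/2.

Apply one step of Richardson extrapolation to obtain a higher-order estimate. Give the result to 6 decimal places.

Method order is 2; weight 2^2 = 4.
2^2×A(h/2) = -19.0639303256; minus A(h) gives -14.4503231981.
Divide by 2^2 − 1 = 3.
So the Richardson estimate is -4.8167743994.
Gap between inputs: 1.524e-01; correction applied: −0.0507918180.

-4.816774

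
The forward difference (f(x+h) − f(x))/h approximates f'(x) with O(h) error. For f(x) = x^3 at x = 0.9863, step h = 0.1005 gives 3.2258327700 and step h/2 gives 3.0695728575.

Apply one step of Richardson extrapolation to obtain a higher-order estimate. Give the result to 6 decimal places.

2.913313

r = 1: numerator weight 2, denominator 1.
Difference of the inputs: 3.0695728575 − 3.2258327700 = -0.1562599125
Divide by 2^1 − 1 = 1: (-0.1562599125)/1 = -0.1562599125
R = A(h/2) + (A(h/2) − A(h))/1 = 3.0695728575 − 0.1562599125 = 2.9133129450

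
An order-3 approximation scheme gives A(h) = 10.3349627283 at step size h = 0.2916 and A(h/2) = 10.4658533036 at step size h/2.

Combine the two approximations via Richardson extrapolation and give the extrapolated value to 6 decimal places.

10.484552

With r = 3 the leading error scales as h^3, so the weight is 2^3 = 8.
Difference of the inputs: 10.4658533036 − 10.3349627283 = 0.1308905753
Correction (A(h/2) − A(h))/(8 − 1) = 0.1308905753/7 = 0.0186986536
R = A(h/2) + (A(h/2) − A(h))/7 = 10.4658533036 + 0.0186986536 = 10.4845519572
Gap between inputs: 1.309e-01; correction applied: +0.0186986536.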